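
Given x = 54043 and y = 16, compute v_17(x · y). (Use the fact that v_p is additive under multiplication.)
v_17(864688) = 3

v_p(x) = 3 (factor: 54043 = 17^3 · 11); v_p(y) = 0 (factor: 16 = 17^0 · 16). Additivity: v_p(xy) = v_p(x) + v_p(y) = 3 + 0 = 3. (Direct check: xy = 864688 = 17^3 · (176).)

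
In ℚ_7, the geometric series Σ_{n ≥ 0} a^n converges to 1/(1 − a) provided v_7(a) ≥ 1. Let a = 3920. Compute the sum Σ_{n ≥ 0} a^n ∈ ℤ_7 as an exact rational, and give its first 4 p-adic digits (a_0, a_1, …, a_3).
Σ a^n = 1/(1 − a) = -1/3919;  first 4 digits = (1, 0, 3, 4)

v_7(a) = 2 ≥ 1, so the series converges in ℤ_7 to 1/(1 − a) = 1/(1 − 3920) = -1/3919. Expand this rational in ℤ_7: compute digits iteratively via d_i = x_i mod 7, x_{i+1} = (x_i − d_i)/7. The first 4 digits are (1, 0, 3, 4).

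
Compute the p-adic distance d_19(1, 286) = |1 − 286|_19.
d_19(1, 286) = 1/19

Step 1 — x − y = 1 − 286 = -285. Step 2 — v_19(-285) = 1 (factor: -285 = −(19^1 · 15); the sign does not affect v_p). Step 3 — |x − y|_19 = 19^{-1} = 1/19.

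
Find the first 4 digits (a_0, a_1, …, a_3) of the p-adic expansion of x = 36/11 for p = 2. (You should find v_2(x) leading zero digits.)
(a_0, …, a_3) = (0, 0, 1, 1)

v_2(36/11) = 2, so a_0 = ... = a_1 = 0. Factor out: x = 2^2 · u with u = 9/11 a unit in ℤ_2. Expand u iteratively via a_{v+i} = u_i mod 2, u_{i+1} = (u_i − a_{v+i})/2:
  u_0 = 9/11;  a_2 = 1;  u_1 = (u_0 − 1)/2 = -1/11
  u_1 = -1/11;  a_3 = 1;  u_2 = (u_1 − 1)/2 = -6/11
Digits: (0, 0, 1, 1).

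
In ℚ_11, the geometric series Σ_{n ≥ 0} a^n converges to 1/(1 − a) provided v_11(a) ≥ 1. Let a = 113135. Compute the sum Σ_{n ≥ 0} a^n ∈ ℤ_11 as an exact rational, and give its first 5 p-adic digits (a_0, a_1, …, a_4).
Σ a^n = 1/(1 − a) = -1/113134;  first 5 digits = (1, 0, 0, 8, 7)

v_11(a) = 3 ≥ 1, so the series converges in ℤ_11 to 1/(1 − a) = 1/(1 − 113135) = -1/113134. Expand this rational in ℤ_11: compute digits iteratively via d_i = x_i mod 11, x_{i+1} = (x_i − d_i)/11. The first 5 digits are (1, 0, 0, 8, 7).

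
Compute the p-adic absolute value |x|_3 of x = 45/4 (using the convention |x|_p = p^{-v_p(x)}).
|45/4|_3 = 1/9

Step 1 — compute v_3(x) by factoring powers of 3 out of the numerator and denominator: v_3(45/4) = 2. Step 2 — apply |x|_p = p^{-v_p(x)} = 3^{-2} = 1/9.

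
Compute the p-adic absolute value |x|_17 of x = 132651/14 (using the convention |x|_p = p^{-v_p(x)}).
|132651/14|_17 = 1/4913

Step 1 — compute v_17(x) by factoring powers of 17 out of the numerator and denominator: v_17(132651/14) = 3. Step 2 — apply |x|_p = p^{-v_p(x)} = 17^{-3} = 1/4913.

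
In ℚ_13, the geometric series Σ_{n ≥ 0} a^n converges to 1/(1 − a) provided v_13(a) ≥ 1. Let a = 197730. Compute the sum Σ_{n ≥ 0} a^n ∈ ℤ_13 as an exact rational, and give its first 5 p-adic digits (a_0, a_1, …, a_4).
Σ a^n = 1/(1 − a) = -1/197729;  first 5 digits = (1, 0, 0, 12, 6)

v_13(a) = 3 ≥ 1, so the series converges in ℤ_13 to 1/(1 − a) = 1/(1 − 197730) = -1/197729. Expand this rational in ℤ_13: compute digits iteratively via d_i = x_i mod 13, x_{i+1} = (x_i − d_i)/13. The first 5 digits are (1, 0, 0, 12, 6).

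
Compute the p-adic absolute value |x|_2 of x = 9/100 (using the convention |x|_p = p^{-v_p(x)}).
|9/100|_2 = 4

Step 1 — compute v_2(x) by factoring powers of 2 out of the numerator and denominator: v_2(9/100) = -2. Step 2 — apply |x|_p = p^{-v_p(x)} = 2^{2} = 4.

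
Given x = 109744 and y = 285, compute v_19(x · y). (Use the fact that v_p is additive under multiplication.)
v_19(31277040) = 4

v_p(x) = 3 (factor: 109744 = 19^3 · 16); v_p(y) = 1 (factor: 285 = 19^1 · 15). Additivity: v_p(xy) = v_p(x) + v_p(y) = 3 + 1 = 4. (Direct check: xy = 31277040 = 19^4 · (240).)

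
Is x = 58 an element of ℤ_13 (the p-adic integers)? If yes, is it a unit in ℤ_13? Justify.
x ∈ ℤ_13^× (unit); v_13(x) = 0

ℤ_13 = {x ∈ ℚ_13 : v_13(x) ≥ 0} and ℤ_13^× = {x ∈ ℤ_13 : v_13(x) = 0}. Here v_13(58) = v_13(num) − v_13(den) = 0; compare against these criteria.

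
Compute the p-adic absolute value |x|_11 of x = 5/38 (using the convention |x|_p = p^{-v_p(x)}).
|5/38|_11 = 1

Step 1 — compute v_11(x) by factoring powers of 11 out of the numerator and denominator: v_11(5/38) = 0. Step 2 — apply |x|_p = p^{-v_p(x)} = 11^{0} = 1.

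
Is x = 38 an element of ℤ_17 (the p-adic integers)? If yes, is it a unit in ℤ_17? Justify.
x ∈ ℤ_17^× (unit); v_17(x) = 0

ℤ_17 = {x ∈ ℚ_17 : v_17(x) ≥ 0} and ℤ_17^× = {x ∈ ℤ_17 : v_17(x) = 0}. Here v_17(38) = v_17(num) − v_17(den) = 0; compare against these criteria.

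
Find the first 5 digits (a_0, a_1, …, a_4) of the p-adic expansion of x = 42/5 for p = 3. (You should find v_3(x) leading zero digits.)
(a_0, …, a_4) = (0, 1, 0, 2, 0)

v_3(42/5) = 1, so a_0 = ... = a_0 = 0. Factor out: x = 3^1 · u with u = 14/5 a unit in ℤ_3. Expand u iteratively via a_{v+i} = u_i mod 3, u_{i+1} = (u_i − a_{v+i})/3:
  u_0 = 14/5;  a_1 = 1;  u_1 = (u_0 − 1)/3 = 3/5
  u_1 = 3/5;  a_2 = 0;  u_2 = (u_1 − 0)/3 = 1/5
  u_2 = 1/5;  a_3 = 2;  u_3 = (u_2 − 2)/3 = -3/5
  u_3 = -3/5;  a_4 = 0;  u_4 = (u_3 − 0)/3 = -1/5
Digits: (0, 1, 0, 2, 0).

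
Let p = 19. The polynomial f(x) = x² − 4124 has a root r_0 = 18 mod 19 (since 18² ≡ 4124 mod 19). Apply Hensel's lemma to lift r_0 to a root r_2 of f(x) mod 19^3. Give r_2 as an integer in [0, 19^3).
r_2 = 4255 (mod 6859)

Hensel's recurrence: r_{i+1} = r_i − f(r_i)·(f′(r_i))^{-1} mod 19^{i+2}, with f′(x) = 2x. Iterate:
  r_0 = 18 (mod 19)
  r_1 = 284 (mod 361)
  r_2 = 4255 (mod 6859)
Final: r_2 = 4255, and one checks f(r_2) ≡ 0 mod 19^3.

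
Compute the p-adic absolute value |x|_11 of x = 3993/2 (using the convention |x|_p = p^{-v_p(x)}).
|3993/2|_11 = 1/1331

Step 1 — compute v_11(x) by factoring powers of 11 out of the numerator and denominator: v_11(3993/2) = 3. Step 2 — apply |x|_p = p^{-v_p(x)} = 11^{-3} = 1/1331.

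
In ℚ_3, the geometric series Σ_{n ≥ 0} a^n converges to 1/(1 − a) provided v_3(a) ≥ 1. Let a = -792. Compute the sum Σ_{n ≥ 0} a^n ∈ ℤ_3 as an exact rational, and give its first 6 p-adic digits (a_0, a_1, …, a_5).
Σ a^n = 1/(1 − a) = 1/793;  first 6 digits = (1, 0, 2, 0, 0, 1)

v_3(a) = 2 ≥ 1, so the series converges in ℤ_3 to 1/(1 − a) = 1/(1 − (-792)) = 1/793. Expand this rational in ℤ_3: compute digits iteratively via d_i = x_i mod 3, x_{i+1} = (x_i − d_i)/3. The first 6 digits are (1, 0, 2, 0, 0, 1).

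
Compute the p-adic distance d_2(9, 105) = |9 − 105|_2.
d_2(9, 105) = 1/32

Step 1 — x − y = 9 − 105 = -96. Step 2 — v_2(-96) = 5 (factor: -96 = −(2^5 · 3); the sign does not affect v_p). Step 3 — |x − y|_2 = 2^{-5} = 1/32.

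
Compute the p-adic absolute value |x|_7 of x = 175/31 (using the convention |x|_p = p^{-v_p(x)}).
|175/31|_7 = 1/7

Step 1 — compute v_7(x) by factoring powers of 7 out of the numerator and denominator: v_7(175/31) = 1. Step 2 — apply |x|_p = p^{-v_p(x)} = 7^{-1} = 1/7.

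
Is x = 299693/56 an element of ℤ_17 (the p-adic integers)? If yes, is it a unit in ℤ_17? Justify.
x ∈ ℤ_17 but not a unit; v_17(x) = 3 > 0

ℤ_17 = {x ∈ ℚ_17 : v_17(x) ≥ 0} and ℤ_17^× = {x ∈ ℤ_17 : v_17(x) = 0}. Here v_17(299693/56) = v_17(num) − v_17(den) = 3; compare against these criteria.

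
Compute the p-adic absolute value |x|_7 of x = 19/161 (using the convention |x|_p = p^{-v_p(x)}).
|19/161|_7 = 7

Step 1 — compute v_7(x) by factoring powers of 7 out of the numerator and denominator: v_7(19/161) = -1. Step 2 — apply |x|_p = p^{-v_p(x)} = 7^{1} = 7.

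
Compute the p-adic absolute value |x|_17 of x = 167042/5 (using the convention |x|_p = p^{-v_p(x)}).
|167042/5|_17 = 1/83521

Step 1 — compute v_17(x) by factoring powers of 17 out of the numerator and denominator: v_17(167042/5) = 4. Step 2 — apply |x|_p = p^{-v_p(x)} = 17^{-4} = 1/83521.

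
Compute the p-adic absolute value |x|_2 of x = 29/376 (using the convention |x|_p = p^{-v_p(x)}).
|29/376|_2 = 8

Step 1 — compute v_2(x) by factoring powers of 2 out of the numerator and denominator: v_2(29/376) = -3. Step 2 — apply |x|_p = p^{-v_p(x)} = 2^{3} = 8.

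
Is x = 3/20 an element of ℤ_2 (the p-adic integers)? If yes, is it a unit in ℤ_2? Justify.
x ∉ ℤ_2 (v_2(x) = -2 < 0)

ℤ_2 = {x ∈ ℚ_2 : v_2(x) ≥ 0} and ℤ_2^× = {x ∈ ℤ_2 : v_2(x) = 0}. Here v_2(3/20) = v_2(num) − v_2(den) = -2; compare against these criteria.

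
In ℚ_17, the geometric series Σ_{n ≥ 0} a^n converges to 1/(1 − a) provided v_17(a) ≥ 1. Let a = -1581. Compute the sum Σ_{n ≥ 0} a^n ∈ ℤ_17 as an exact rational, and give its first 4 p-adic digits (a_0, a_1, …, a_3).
Σ a^n = 1/(1 − a) = 1/1582;  first 4 digits = (1, 9, 7, 13)

v_17(a) = 1 ≥ 1, so the series converges in ℤ_17 to 1/(1 − a) = 1/(1 − (-1581)) = 1/1582. Expand this rational in ℤ_17: compute digits iteratively via d_i = x_i mod 17, x_{i+1} = (x_i − d_i)/17. The first 4 digits are (1, 9, 7, 13).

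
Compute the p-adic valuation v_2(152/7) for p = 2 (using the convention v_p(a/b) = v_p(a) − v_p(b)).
v_2(152/7) = 3

Factor powers of 2 from the numerator and denominator of the reduced fraction: 152 = 2^3 · 19 and 7 = 2^0 · 7. Apply v_p(a/b) = v_p(a) − v_p(b): v_2(152/7) = 3 − 0 = 3.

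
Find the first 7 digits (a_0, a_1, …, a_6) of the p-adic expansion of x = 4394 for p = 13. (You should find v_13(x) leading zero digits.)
(a_0, …, a_6) = (0, 0, 0, 2, 0, 0, 0)

v_13(4394) = 3, so a_0 = ... = a_2 = 0. Factor out: x = 13^3 · u with u = 2 a unit in ℤ_13. Expand u iteratively via a_{v+i} = u_i mod 13, u_{i+1} = (u_i − a_{v+i})/13:
  u_0 = 2;  a_3 = 2;  u_1 = (u_0 − 2)/13 = 0
  u_1 = 0;  a_4 = 0;  u_2 = (u_1 − 0)/13 = 0
  u_2 = 0;  a_5 = 0;  u_3 = (u_2 − 0)/13 = 0
  u_3 = 0;  a_6 = 0;  u_4 = (u_3 − 0)/13 = 0
Digits: (0, 0, 0, 2, 0, 0, 0).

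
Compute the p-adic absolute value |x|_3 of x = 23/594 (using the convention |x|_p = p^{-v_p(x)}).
|23/594|_3 = 27

Step 1 — compute v_3(x) by factoring powers of 3 out of the numerator and denominator: v_3(23/594) = -3. Step 2 — apply |x|_p = p^{-v_p(x)} = 3^{3} = 27.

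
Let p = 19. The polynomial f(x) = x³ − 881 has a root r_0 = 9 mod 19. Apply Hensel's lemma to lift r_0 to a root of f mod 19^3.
r_2 = 3942 (mod 6859)

Hensel: r_{i+1} = r_i − f(r_i)/f′(r_i) mod 19^{i+2}, where f′(x) = 3x². Iterate:
  r_0 = 9 (mod 19)
  r_1 = 332 (mod 361)
  r_2 = 3942 (mod 6859)
Final: r = 3942 with f(r) ≡ 0 mod 19^3.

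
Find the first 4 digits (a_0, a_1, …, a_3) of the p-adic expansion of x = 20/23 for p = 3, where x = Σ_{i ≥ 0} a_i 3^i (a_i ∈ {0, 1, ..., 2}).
(a_0, …, a_3) = (1, 1, 2, 0)

v_3(20/23) = 0 (numerator and denominator both coprime to 3), so x ∈ ℤ_3^×. Compute digits iteratively via a_i = x_i mod 3, x_{i+1} = (x_i − a_i)/3, with x_0 = x:
  x_0 = 20/23;  a_0 = 1;  x_1 = (x_0 − 1)/3 = -1/23
  x_1 = -1/23;  a_1 = 1;  x_2 = (x_1 − 1)/3 = -8/23
  x_2 = -8/23;  a_2 = 2;  x_3 = (x_2 − 2)/3 = -18/23
  x_3 = -18/23;  a_3 = 0;  x_4 = (x_3 − 0)/3 = -6/23
Digits: (1, 1, 2, 0).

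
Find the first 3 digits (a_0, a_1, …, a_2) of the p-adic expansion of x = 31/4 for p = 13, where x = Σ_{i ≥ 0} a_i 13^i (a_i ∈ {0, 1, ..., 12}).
(a_0, …, a_2) = (11, 3, 3)

v_13(31/4) = 0 (numerator and denominator both coprime to 13), so x ∈ ℤ_13^×. Compute digits iteratively via a_i = x_i mod 13, x_{i+1} = (x_i − a_i)/13, with x_0 = x:
  x_0 = 31/4;  a_0 = 11;  x_1 = (x_0 − 11)/13 = -1/4
  x_1 = -1/4;  a_1 = 3;  x_2 = (x_1 − 3)/13 = -1/4
  x_2 = -1/4;  a_2 = 3;  x_3 = (x_2 − 3)/13 = -1/4
Digits: (11, 3, 3).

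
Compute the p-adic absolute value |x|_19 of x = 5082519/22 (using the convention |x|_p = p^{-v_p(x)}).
|5082519/22|_19 = 1/130321

Step 1 — compute v_19(x) by factoring powers of 19 out of the numerator and denominator: v_19(5082519/22) = 4. Step 2 — apply |x|_p = p^{-v_p(x)} = 19^{-4} = 1/130321.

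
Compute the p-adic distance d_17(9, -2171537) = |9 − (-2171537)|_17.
d_17(9, -2171537) = 1/83521

Step 1 — x − y = 9 − (-2171537) = 2171546. Step 2 — v_17(2171546) = 4 (factor: 2171546 = (17^4 · 26); the sign does not affect v_p). Step 3 — |x − y|_17 = 17^{-4} = 1/83521.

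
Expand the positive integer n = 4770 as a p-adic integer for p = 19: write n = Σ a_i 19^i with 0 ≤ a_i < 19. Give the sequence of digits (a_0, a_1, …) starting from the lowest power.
(a_0, a_1, …) = (1, 4, 13)

Repeated division by 19 gives the digits low-to-high: 4770 = 1 + 4·19^1 + 13·19^2. Digit sequence: (1, 4, 13).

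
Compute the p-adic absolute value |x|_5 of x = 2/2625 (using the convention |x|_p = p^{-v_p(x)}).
|2/2625|_5 = 125

Step 1 — compute v_5(x) by factoring powers of 5 out of the numerator and denominator: v_5(2/2625) = -3. Step 2 — apply |x|_p = p^{-v_p(x)} = 5^{3} = 125.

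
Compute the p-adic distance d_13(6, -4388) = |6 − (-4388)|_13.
d_13(6, -4388) = 1/2197

Step 1 — x − y = 6 − (-4388) = 4394. Step 2 — v_13(4394) = 3 (factor: 4394 = (13^3 · 2); the sign does not affect v_p). Step 3 — |x − y|_13 = 13^{-3} = 1/2197.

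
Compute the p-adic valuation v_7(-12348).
v_7(-12348) = 3

v_7(n) is the largest exponent k such that 7^k divides n. Factor out: -12348 = -7^3 · 36. (Sign doesn't affect v_p.) So v_7(-12348) = 3.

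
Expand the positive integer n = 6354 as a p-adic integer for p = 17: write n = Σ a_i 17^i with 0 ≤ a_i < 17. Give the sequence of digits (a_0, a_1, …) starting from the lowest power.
(a_0, a_1, …) = (13, 16, 4, 1)

Repeated division by 17 gives the digits low-to-high: 6354 = 13 + 16·17^1 + 4·17^2 + 1·17^3. Digit sequence: (13, 16, 4, 1).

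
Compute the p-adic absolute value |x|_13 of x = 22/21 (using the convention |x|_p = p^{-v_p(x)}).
|22/21|_13 = 1

Step 1 — compute v_13(x) by factoring powers of 13 out of the numerator and denominator: v_13(22/21) = 0. Step 2 — apply |x|_p = p^{-v_p(x)} = 13^{0} = 1.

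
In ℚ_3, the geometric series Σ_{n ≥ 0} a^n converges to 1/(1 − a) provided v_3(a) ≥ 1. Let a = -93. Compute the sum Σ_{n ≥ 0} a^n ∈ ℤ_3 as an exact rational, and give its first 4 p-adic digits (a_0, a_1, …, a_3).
Σ a^n = 1/(1 − a) = 1/94;  first 4 digits = (1, 2, 2, 0)

v_3(a) = 1 ≥ 1, so the series converges in ℤ_3 to 1/(1 − a) = 1/(1 − (-93)) = 1/94. Expand this rational in ℤ_3: compute digits iteratively via d_i = x_i mod 3, x_{i+1} = (x_i − d_i)/3. The first 4 digits are (1, 2, 2, 0).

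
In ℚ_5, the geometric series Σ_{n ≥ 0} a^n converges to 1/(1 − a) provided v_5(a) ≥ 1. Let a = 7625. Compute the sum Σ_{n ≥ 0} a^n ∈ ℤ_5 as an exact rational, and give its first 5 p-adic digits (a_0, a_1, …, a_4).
Σ a^n = 1/(1 − a) = -1/7624;  first 5 digits = (1, 0, 0, 1, 2)

v_5(a) = 3 ≥ 1, so the series converges in ℤ_5 to 1/(1 − a) = 1/(1 − 7625) = -1/7624. Expand this rational in ℤ_5: compute digits iteratively via d_i = x_i mod 5, x_{i+1} = (x_i − d_i)/5. The first 5 digits are (1, 0, 0, 1, 2).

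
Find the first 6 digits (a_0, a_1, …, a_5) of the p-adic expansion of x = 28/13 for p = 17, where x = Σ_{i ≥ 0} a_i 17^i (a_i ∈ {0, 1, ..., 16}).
(a_0, …, a_5) = (10, 10, 2, 9, 6, 14)

v_17(28/13) = 0 (numerator and denominator both coprime to 17), so x ∈ ℤ_17^×. Compute digits iteratively via a_i = x_i mod 17, x_{i+1} = (x_i − a_i)/17, with x_0 = x:
  x_0 = 28/13;  a_0 = 10;  x_1 = (x_0 − 10)/17 = -6/13
  x_1 = -6/13;  a_1 = 10;  x_2 = (x_1 − 10)/17 = -8/13
  x_2 = -8/13;  a_2 = 2;  x_3 = (x_2 − 2)/17 = -2/13
  x_3 = -2/13;  a_3 = 9;  x_4 = (x_3 − 9)/17 = -7/13
  x_4 = -7/13;  a_4 = 6;  x_5 = (x_4 − 6)/17 = -5/13
  x_5 = -5/13;  a_5 = 14;  x_6 = (x_5 − 14)/17 = -11/13
Digits: (10, 10, 2, 9, 6, 14).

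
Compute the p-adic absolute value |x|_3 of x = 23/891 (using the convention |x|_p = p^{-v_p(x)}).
|23/891|_3 = 81

Step 1 — compute v_3(x) by factoring powers of 3 out of the numerator and denominator: v_3(23/891) = -4. Step 2 — apply |x|_p = p^{-v_p(x)} = 3^{4} = 81.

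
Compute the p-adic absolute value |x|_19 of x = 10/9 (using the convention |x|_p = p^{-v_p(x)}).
|10/9|_19 = 1

Step 1 — compute v_19(x) by factoring powers of 19 out of the numerator and denominator: v_19(10/9) = 0. Step 2 — apply |x|_p = p^{-v_p(x)} = 19^{0} = 1.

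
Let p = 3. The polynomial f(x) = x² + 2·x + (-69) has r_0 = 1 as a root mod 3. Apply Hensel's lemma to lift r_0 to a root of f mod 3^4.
r_3 = 49 (mod 81)

Hensel: r_{i+1} = r_i − f(r_i)·(f′(r_i))^{-1} mod 3^{i+2}, f′(x) = 2x + 2. Iterate:
  r_0 = 1 (mod 3)
  r_1 = 4 (mod 9)
  r_2 = 22 (mod 27)
  r_3 = 49 (mod 81)
Final: r = 49 satisfies f(r) ≡ 0 mod 3^4.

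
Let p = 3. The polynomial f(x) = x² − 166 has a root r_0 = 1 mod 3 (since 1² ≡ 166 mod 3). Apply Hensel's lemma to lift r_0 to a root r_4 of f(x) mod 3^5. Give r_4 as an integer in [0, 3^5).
r_4 = 79 (mod 243)

Hensel's recurrence: r_{i+1} = r_i − f(r_i)·(f′(r_i))^{-1} mod 3^{i+2}, with f′(x) = 2x. Iterate:
  r_0 = 1 (mod 3)
  r_1 = 7 (mod 9)
  r_2 = 25 (mod 27)
  r_3 = 79 (mod 81)
  r_4 = 79 (mod 243)
Final: r_4 = 79, and one checks f(r_4) ≡ 0 mod 3^5.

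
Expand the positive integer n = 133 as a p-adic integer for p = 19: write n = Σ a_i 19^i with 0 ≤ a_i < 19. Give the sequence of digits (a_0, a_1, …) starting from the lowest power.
(a_0, a_1, …) = (0, 7)

Repeated division by 19 gives the digits low-to-high: 133 = 7·19^1. Digit sequence: (0, 7).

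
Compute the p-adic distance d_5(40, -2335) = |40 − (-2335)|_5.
d_5(40, -2335) = 1/125

Step 1 — x − y = 40 − (-2335) = 2375. Step 2 — v_5(2375) = 3 (factor: 2375 = (5^3 · 19); the sign does not affect v_p). Step 3 — |x − y|_5 = 5^{-3} = 1/125.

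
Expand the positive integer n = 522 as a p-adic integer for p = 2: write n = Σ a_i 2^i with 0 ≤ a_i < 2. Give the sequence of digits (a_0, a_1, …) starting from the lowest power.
(a_0, a_1, …) = (0, 1, 0, 1, 0, 0, 0, 0, 0, 1)

Repeated division by 2 gives the digits low-to-high: 522 = 1·2^1 + 1·2^3 + 1·2^9. Digit sequence: (0, 1, 0, 1, 0, 0, 0, 0, 0, 1).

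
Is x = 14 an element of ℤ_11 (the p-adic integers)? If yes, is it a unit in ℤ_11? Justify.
x ∈ ℤ_11^× (unit); v_11(x) = 0

ℤ_11 = {x ∈ ℚ_11 : v_11(x) ≥ 0} and ℤ_11^× = {x ∈ ℤ_11 : v_11(x) = 0}. Here v_11(14) = v_11(num) − v_11(den) = 0; compare against these criteria.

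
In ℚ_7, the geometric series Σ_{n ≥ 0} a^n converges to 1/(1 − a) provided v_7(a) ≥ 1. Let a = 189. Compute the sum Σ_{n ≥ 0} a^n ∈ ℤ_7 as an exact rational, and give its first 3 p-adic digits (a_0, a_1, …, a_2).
Σ a^n = 1/(1 − a) = -1/188;  first 3 digits = (1, 6, 4)

v_7(a) = 1 ≥ 1, so the series converges in ℤ_7 to 1/(1 − a) = 1/(1 − 189) = -1/188. Expand this rational in ℤ_7: compute digits iteratively via d_i = x_i mod 7, x_{i+1} = (x_i − d_i)/7. The first 3 digits are (1, 6, 4).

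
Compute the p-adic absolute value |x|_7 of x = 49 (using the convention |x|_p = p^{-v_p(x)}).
|49|_7 = 1/49

Step 1 — compute v_7(x) by factoring powers of 7 out of the numerator and denominator: v_7(49) = 2. Step 2 — apply |x|_p = p^{-v_p(x)} = 7^{-2} = 1/49.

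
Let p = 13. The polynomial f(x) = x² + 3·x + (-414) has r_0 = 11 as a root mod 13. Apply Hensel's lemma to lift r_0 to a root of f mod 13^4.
r_3 = 23242 (mod 28561)

Hensel: r_{i+1} = r_i − f(r_i)·(f′(r_i))^{-1} mod 13^{i+2}, f′(x) = 2x + 3. Iterate:
  r_0 = 11 (mod 13)
  r_1 = 89 (mod 169)
  r_2 = 1272 (mod 2197)
  r_3 = 23242 (mod 28561)
Final: r = 23242 satisfies f(r) ≡ 0 mod 13^4.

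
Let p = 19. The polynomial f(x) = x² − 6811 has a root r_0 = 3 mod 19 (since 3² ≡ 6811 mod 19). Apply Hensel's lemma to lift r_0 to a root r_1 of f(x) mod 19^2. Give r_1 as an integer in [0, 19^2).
r_1 = 174 (mod 361)

Hensel's recurrence: r_{i+1} = r_i − f(r_i)·(f′(r_i))^{-1} mod 19^{i+2}, with f′(x) = 2x. Iterate:
  r_0 = 3 (mod 19)
  r_1 = 174 (mod 361)
Final: r_1 = 174, and one checks f(r_1) ≡ 0 mod 19^2.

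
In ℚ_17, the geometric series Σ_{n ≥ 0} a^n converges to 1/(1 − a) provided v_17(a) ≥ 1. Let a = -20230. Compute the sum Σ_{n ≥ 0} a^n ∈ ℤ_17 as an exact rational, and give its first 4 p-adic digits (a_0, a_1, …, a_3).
Σ a^n = 1/(1 − a) = 1/20231;  first 4 digits = (1, 0, 15, 12)

v_17(a) = 2 ≥ 1, so the series converges in ℤ_17 to 1/(1 − a) = 1/(1 − (-20230)) = 1/20231. Expand this rational in ℤ_17: compute digits iteratively via d_i = x_i mod 17, x_{i+1} = (x_i − d_i)/17. The first 4 digits are (1, 0, 15, 12).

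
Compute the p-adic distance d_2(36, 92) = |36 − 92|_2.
d_2(36, 92) = 1/8

Step 1 — x − y = 36 − 92 = -56. Step 2 — v_2(-56) = 3 (factor: -56 = −(2^3 · 7); the sign does not affect v_p). Step 3 — |x − y|_2 = 2^{-3} = 1/8.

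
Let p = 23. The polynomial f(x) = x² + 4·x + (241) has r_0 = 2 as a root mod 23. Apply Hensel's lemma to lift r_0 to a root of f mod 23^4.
r_3 = 271678 (mod 279841)

Hensel: r_{i+1} = r_i − f(r_i)·(f′(r_i))^{-1} mod 23^{i+2}, f′(x) = 2x + 4. Iterate:
  r_0 = 2 (mod 23)
  r_1 = 301 (mod 529)
  r_2 = 4004 (mod 12167)
  r_3 = 271678 (mod 279841)
Final: r = 271678 satisfies f(r) ≡ 0 mod 23^4.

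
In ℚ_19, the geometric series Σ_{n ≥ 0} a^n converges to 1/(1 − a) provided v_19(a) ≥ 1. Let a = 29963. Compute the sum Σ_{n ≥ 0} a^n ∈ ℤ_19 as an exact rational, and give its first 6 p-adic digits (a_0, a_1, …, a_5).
Σ a^n = 1/(1 − a) = -1/29962;  first 6 digits = (1, 0, 7, 4, 11, 1)

v_19(a) = 2 ≥ 1, so the series converges in ℤ_19 to 1/(1 − a) = 1/(1 − 29963) = -1/29962. Expand this rational in ℤ_19: compute digits iteratively via d_i = x_i mod 19, x_{i+1} = (x_i − d_i)/19. The first 6 digits are (1, 0, 7, 4, 11, 1).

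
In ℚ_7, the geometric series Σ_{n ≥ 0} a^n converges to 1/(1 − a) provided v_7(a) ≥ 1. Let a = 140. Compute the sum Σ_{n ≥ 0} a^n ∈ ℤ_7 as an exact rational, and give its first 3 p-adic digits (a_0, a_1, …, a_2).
Σ a^n = 1/(1 − a) = -1/139;  first 3 digits = (1, 6, 3)

v_7(a) = 1 ≥ 1, so the series converges in ℤ_7 to 1/(1 − a) = 1/(1 − 140) = -1/139. Expand this rational in ℤ_7: compute digits iteratively via d_i = x_i mod 7, x_{i+1} = (x_i − d_i)/7. The first 3 digits are (1, 6, 3).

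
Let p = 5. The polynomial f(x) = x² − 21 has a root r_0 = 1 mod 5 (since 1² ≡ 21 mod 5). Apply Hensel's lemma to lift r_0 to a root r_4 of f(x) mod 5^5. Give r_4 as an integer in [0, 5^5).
r_4 = 461 (mod 3125)

Hensel's recurrence: r_{i+1} = r_i − f(r_i)·(f′(r_i))^{-1} mod 5^{i+2}, with f′(x) = 2x. Iterate:
  r_0 = 1 (mod 5)
  r_1 = 11 (mod 25)
  r_2 = 86 (mod 125)
  r_3 = 461 (mod 625)
  r_4 = 461 (mod 3125)
Final: r_4 = 461, and one checks f(r_4) ≡ 0 mod 5^5.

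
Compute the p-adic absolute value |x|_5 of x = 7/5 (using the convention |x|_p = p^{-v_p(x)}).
|7/5|_5 = 5

Step 1 — compute v_5(x) by factoring powers of 5 out of the numerator and denominator: v_5(7/5) = -1. Step 2 — apply |x|_p = p^{-v_p(x)} = 5^{1} = 5.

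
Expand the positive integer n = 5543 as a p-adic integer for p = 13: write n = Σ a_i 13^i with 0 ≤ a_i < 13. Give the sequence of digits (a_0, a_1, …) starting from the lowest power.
(a_0, a_1, …) = (5, 10, 6, 2)

Repeated division by 13 gives the digits low-to-high: 5543 = 5 + 10·13^1 + 6·13^2 + 2·13^3. Digit sequence: (5, 10, 6, 2).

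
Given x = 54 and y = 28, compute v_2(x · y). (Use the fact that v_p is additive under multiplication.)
v_2(1512) = 3

v_p(x) = 1 (factor: 54 = 2^1 · 27); v_p(y) = 2 (factor: 28 = 2^2 · 7). Additivity: v_p(xy) = v_p(x) + v_p(y) = 1 + 2 = 3. (Direct check: xy = 1512 = 2^3 · (189).)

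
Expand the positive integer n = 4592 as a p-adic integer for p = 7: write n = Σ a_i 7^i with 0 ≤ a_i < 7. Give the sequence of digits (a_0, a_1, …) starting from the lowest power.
(a_0, a_1, …) = (0, 5, 2, 6, 1)

Repeated division by 7 gives the digits low-to-high: 4592 = 5·7^1 + 2·7^2 + 6·7^3 + 1·7^4. Digit sequence: (0, 5, 2, 6, 1).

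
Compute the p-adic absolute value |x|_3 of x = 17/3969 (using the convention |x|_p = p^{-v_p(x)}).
|17/3969|_3 = 81

Step 1 — compute v_3(x) by factoring powers of 3 out of the numerator and denominator: v_3(17/3969) = -4. Step 2 — apply |x|_p = p^{-v_p(x)} = 3^{4} = 81.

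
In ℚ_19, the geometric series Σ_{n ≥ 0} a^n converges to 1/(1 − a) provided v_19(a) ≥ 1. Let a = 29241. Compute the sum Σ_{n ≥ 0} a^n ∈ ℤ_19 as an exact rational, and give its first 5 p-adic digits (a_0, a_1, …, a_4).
Σ a^n = 1/(1 − a) = -1/29240;  first 5 digits = (1, 0, 5, 4, 6)

v_19(a) = 2 ≥ 1, so the series converges in ℤ_19 to 1/(1 − a) = 1/(1 − 29241) = -1/29240. Expand this rational in ℤ_19: compute digits iteratively via d_i = x_i mod 19, x_{i+1} = (x_i − d_i)/19. The first 5 digits are (1, 0, 5, 4, 6).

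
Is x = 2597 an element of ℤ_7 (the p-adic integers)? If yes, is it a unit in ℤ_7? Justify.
x ∈ ℤ_7 but not a unit; v_7(x) = 2 > 0

ℤ_7 = {x ∈ ℚ_7 : v_7(x) ≥ 0} and ℤ_7^× = {x ∈ ℤ_7 : v_7(x) = 0}. Here v_7(2597) = v_7(num) − v_7(den) = 2; compare against these criteria.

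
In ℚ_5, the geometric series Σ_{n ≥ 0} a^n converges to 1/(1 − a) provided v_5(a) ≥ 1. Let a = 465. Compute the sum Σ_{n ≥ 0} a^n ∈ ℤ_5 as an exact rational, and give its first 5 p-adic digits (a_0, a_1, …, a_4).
Σ a^n = 1/(1 − a) = -1/464;  first 5 digits = (1, 3, 2, 0, 4)

v_5(a) = 1 ≥ 1, so the series converges in ℤ_5 to 1/(1 − a) = 1/(1 − 465) = -1/464. Expand this rational in ℤ_5: compute digits iteratively via d_i = x_i mod 5, x_{i+1} = (x_i − d_i)/5. The first 5 digits are (1, 3, 2, 0, 4).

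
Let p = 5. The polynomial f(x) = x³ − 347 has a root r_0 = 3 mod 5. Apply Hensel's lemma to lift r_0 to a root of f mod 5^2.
r_1 = 13 (mod 25)

Hensel: r_{i+1} = r_i − f(r_i)/f′(r_i) mod 5^{i+2}, where f′(x) = 3x². Iterate:
  r_0 = 3 (mod 5)
  r_1 = 13 (mod 25)
Final: r = 13 with f(r) ≡ 0 mod 5^2.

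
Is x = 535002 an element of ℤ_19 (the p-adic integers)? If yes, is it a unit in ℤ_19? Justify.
x ∈ ℤ_19 but not a unit; v_19(x) = 3 > 0

ℤ_19 = {x ∈ ℚ_19 : v_19(x) ≥ 0} and ℤ_19^× = {x ∈ ℤ_19 : v_19(x) = 0}. Here v_19(535002) = v_19(num) − v_19(den) = 3; compare against these criteria.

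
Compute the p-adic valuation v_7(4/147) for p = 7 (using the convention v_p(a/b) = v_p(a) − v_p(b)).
v_7(4/147) = -2

Factor powers of 7 from the numerator and denominator of the reduced fraction: 4 = 7^0 · 4 and 147 = 7^2 · 3. Apply v_p(a/b) = v_p(a) − v_p(b): v_7(4/147) = 0 − 2 = -2.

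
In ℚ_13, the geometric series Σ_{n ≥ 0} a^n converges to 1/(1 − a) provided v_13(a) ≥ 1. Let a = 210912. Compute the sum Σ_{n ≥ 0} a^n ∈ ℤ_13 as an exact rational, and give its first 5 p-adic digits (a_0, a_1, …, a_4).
Σ a^n = 1/(1 − a) = -1/210911;  first 5 digits = (1, 0, 0, 5, 7)

v_13(a) = 3 ≥ 1, so the series converges in ℤ_13 to 1/(1 − a) = 1/(1 − 210912) = -1/210911. Expand this rational in ℤ_13: compute digits iteratively via d_i = x_i mod 13, x_{i+1} = (x_i − d_i)/13. The first 5 digits are (1, 0, 0, 5, 7).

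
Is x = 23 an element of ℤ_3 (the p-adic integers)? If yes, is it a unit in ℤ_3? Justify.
x ∈ ℤ_3^× (unit); v_3(x) = 0

ℤ_3 = {x ∈ ℚ_3 : v_3(x) ≥ 0} and ℤ_3^× = {x ∈ ℤ_3 : v_3(x) = 0}. Here v_3(23) = v_3(num) − v_3(den) = 0; compare against these criteria.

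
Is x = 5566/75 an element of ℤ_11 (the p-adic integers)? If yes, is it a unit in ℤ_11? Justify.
x ∈ ℤ_11 but not a unit; v_11(x) = 2 > 0

ℤ_11 = {x ∈ ℚ_11 : v_11(x) ≥ 0} and ℤ_11^× = {x ∈ ℤ_11 : v_11(x) = 0}. Here v_11(5566/75) = v_11(num) − v_11(den) = 2; compare against these criteria.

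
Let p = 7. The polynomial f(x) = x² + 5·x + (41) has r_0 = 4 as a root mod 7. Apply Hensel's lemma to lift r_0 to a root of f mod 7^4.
r_3 = 571 (mod 2401)

Hensel: r_{i+1} = r_i − f(r_i)·(f′(r_i))^{-1} mod 7^{i+2}, f′(x) = 2x + 5. Iterate:
  r_0 = 4 (mod 7)
  r_1 = 32 (mod 49)
  r_2 = 228 (mod 343)
  r_3 = 571 (mod 2401)
Final: r = 571 satisfies f(r) ≡ 0 mod 7^4.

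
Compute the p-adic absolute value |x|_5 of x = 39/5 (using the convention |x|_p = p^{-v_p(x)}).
|39/5|_5 = 5

Step 1 — compute v_5(x) by factoring powers of 5 out of the numerator and denominator: v_5(39/5) = -1. Step 2 — apply |x|_p = p^{-v_p(x)} = 5^{1} = 5.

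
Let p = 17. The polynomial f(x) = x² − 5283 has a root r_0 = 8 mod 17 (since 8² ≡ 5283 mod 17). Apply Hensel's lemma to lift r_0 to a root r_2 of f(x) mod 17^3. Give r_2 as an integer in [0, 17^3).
r_2 = 4615 (mod 4913)

Hensel's recurrence: r_{i+1} = r_i − f(r_i)·(f′(r_i))^{-1} mod 17^{i+2}, with f′(x) = 2x. Iterate:
  r_0 = 8 (mod 17)
  r_1 = 280 (mod 289)
  r_2 = 4615 (mod 4913)
Final: r_2 = 4615, and one checks f(r_2) ≡ 0 mod 17^3.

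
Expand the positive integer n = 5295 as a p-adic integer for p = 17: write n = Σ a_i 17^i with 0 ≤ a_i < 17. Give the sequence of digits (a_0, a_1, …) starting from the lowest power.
(a_0, a_1, …) = (8, 5, 1, 1)

Repeated division by 17 gives the digits low-to-high: 5295 = 8 + 5·17^1 + 1·17^2 + 1·17^3. Digit sequence: (8, 5, 1, 1).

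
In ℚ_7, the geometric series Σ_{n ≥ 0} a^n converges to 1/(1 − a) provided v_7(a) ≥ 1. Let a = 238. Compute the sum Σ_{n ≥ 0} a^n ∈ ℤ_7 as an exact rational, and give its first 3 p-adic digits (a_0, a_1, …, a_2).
Σ a^n = 1/(1 − a) = -1/237;  first 3 digits = (1, 6, 5)

v_7(a) = 1 ≥ 1, so the series converges in ℤ_7 to 1/(1 − a) = 1/(1 − 238) = -1/237. Expand this rational in ℤ_7: compute digits iteratively via d_i = x_i mod 7, x_{i+1} = (x_i − d_i)/7. The first 3 digits are (1, 6, 5).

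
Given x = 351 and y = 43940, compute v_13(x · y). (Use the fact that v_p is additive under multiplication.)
v_13(15422940) = 4

v_p(x) = 1 (factor: 351 = 13^1 · 27); v_p(y) = 3 (factor: 43940 = 13^3 · 20). Additivity: v_p(xy) = v_p(x) + v_p(y) = 1 + 3 = 4. (Direct check: xy = 15422940 = 13^4 · (540).)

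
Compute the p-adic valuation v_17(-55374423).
v_17(-55374423) = 5

v_17(n) is the largest exponent k such that 17^k divides n. Factor out: -55374423 = -17^5 · 39. (Sign doesn't affect v_p.) So v_17(-55374423) = 5.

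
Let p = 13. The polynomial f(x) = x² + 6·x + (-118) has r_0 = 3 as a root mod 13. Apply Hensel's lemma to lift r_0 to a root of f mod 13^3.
r_2 = 419 (mod 2197)

Hensel: r_{i+1} = r_i − f(r_i)·(f′(r_i))^{-1} mod 13^{i+2}, f′(x) = 2x + 6. Iterate:
  r_0 = 3 (mod 13)
  r_1 = 81 (mod 169)
  r_2 = 419 (mod 2197)
Final: r = 419 satisfies f(r) ≡ 0 mod 13^3.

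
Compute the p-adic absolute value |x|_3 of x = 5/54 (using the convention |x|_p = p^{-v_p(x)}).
|5/54|_3 = 27

Step 1 — compute v_3(x) by factoring powers of 3 out of the numerator and denominator: v_3(5/54) = -3. Step 2 — apply |x|_p = p^{-v_p(x)} = 3^{3} = 27.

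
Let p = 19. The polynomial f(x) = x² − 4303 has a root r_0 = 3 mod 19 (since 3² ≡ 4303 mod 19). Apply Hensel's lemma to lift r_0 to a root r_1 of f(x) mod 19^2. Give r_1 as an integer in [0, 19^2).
r_1 = 117 (mod 361)

Hensel's recurrence: r_{i+1} = r_i − f(r_i)·(f′(r_i))^{-1} mod 19^{i+2}, with f′(x) = 2x. Iterate:
  r_0 = 3 (mod 19)
  r_1 = 117 (mod 361)
Final: r_1 = 117, and one checks f(r_1) ≡ 0 mod 19^2.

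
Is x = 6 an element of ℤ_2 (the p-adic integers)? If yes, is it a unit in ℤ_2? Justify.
x ∈ ℤ_2 but not a unit; v_2(x) = 1 > 0

ℤ_2 = {x ∈ ℚ_2 : v_2(x) ≥ 0} and ℤ_2^× = {x ∈ ℤ_2 : v_2(x) = 0}. Here v_2(6) = v_2(num) − v_2(den) = 1; compare against these criteria.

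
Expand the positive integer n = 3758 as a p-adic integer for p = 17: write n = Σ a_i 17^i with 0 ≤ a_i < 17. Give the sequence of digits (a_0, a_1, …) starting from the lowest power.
(a_0, a_1, …) = (1, 0, 13)

Repeated division by 17 gives the digits low-to-high: 3758 = 1 + 13·17^2. Digit sequence: (1, 0, 13).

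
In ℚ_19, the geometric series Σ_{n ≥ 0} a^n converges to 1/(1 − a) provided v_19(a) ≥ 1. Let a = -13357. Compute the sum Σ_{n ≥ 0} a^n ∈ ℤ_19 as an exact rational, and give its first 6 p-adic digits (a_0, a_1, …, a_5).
Σ a^n = 1/(1 − a) = 1/13358;  first 6 digits = (1, 0, 1, 17, 0, 15)

v_19(a) = 2 ≥ 1, so the series converges in ℤ_19 to 1/(1 − a) = 1/(1 − (-13357)) = 1/13358. Expand this rational in ℤ_19: compute digits iteratively via d_i = x_i mod 19, x_{i+1} = (x_i − d_i)/19. The first 6 digits are (1, 0, 1, 17, 0, 15).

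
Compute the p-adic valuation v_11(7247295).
v_11(7247295) = 5

v_11(n) is the largest exponent k such that 11^k divides n. Factor out: 7247295 = 11^5 · 45. (Sign doesn't affect v_p.) So v_11(7247295) = 5.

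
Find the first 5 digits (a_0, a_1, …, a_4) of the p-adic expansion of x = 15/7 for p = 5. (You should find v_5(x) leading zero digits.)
(a_0, …, a_4) = (0, 4, 0, 2, 1)

v_5(15/7) = 1, so a_0 = ... = a_0 = 0. Factor out: x = 5^1 · u with u = 3/7 a unit in ℤ_5. Expand u iteratively via a_{v+i} = u_i mod 5, u_{i+1} = (u_i − a_{v+i})/5:
  u_0 = 3/7;  a_1 = 4;  u_1 = (u_0 − 4)/5 = -5/7
  u_1 = -5/7;  a_2 = 0;  u_2 = (u_1 − 0)/5 = -1/7
  u_2 = -1/7;  a_3 = 2;  u_3 = (u_2 − 2)/5 = -3/7
  u_3 = -3/7;  a_4 = 1;  u_4 = (u_3 − 1)/5 = -2/7
Digits: (0, 4, 0, 2, 1).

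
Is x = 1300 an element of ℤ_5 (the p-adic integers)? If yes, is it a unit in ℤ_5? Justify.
x ∈ ℤ_5 but not a unit; v_5(x) = 2 > 0

ℤ_5 = {x ∈ ℚ_5 : v_5(x) ≥ 0} and ℤ_5^× = {x ∈ ℤ_5 : v_5(x) = 0}. Here v_5(1300) = v_5(num) − v_5(den) = 2; compare against these criteria.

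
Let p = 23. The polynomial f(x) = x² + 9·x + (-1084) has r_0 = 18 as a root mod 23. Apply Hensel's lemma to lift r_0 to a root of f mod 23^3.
r_2 = 1007 (mod 12167)

Hensel: r_{i+1} = r_i − f(r_i)·(f′(r_i))^{-1} mod 23^{i+2}, f′(x) = 2x + 9. Iterate:
  r_0 = 18 (mod 23)
  r_1 = 478 (mod 529)
  r_2 = 1007 (mod 12167)
Final: r = 1007 satisfies f(r) ≡ 0 mod 23^3.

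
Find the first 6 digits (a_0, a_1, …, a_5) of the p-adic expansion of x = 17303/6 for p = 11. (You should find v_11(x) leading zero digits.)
(a_0, …, a_5) = (0, 0, 0, 4, 9, 1)

v_11(17303/6) = 3, so a_0 = ... = a_2 = 0. Factor out: x = 11^3 · u with u = 13/6 a unit in ℤ_11. Expand u iteratively via a_{v+i} = u_i mod 11, u_{i+1} = (u_i − a_{v+i})/11:
  u_0 = 13/6;  a_3 = 4;  u_1 = (u_0 − 4)/11 = -1/6
  u_1 = -1/6;  a_4 = 9;  u_2 = (u_1 − 9)/11 = -5/6
  u_2 = -5/6;  a_5 = 1;  u_3 = (u_2 − 1)/11 = -1/6
Digits: (0, 0, 0, 4, 9, 1).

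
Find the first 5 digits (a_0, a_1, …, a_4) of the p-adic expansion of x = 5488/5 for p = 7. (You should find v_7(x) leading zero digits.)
(a_0, …, a_4) = (0, 0, 0, 6, 1)

v_7(5488/5) = 3, so a_0 = ... = a_2 = 0. Factor out: x = 7^3 · u with u = 16/5 a unit in ℤ_7. Expand u iteratively via a_{v+i} = u_i mod 7, u_{i+1} = (u_i − a_{v+i})/7:
  u_0 = 16/5;  a_3 = 6;  u_1 = (u_0 − 6)/7 = -2/5
  u_1 = -2/5;  a_4 = 1;  u_2 = (u_1 − 1)/7 = -1/5
Digits: (0, 0, 0, 6, 1).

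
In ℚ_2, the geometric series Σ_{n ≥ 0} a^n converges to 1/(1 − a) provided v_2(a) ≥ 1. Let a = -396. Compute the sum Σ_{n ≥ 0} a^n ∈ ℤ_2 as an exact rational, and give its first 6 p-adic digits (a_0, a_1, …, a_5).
Σ a^n = 1/(1 − a) = 1/397;  first 6 digits = (1, 0, 1, 0, 0, 0)

v_2(a) = 2 ≥ 1, so the series converges in ℤ_2 to 1/(1 − a) = 1/(1 − (-396)) = 1/397. Expand this rational in ℤ_2: compute digits iteratively via d_i = x_i mod 2, x_{i+1} = (x_i − d_i)/2. The first 6 digits are (1, 0, 1, 0, 0, 0).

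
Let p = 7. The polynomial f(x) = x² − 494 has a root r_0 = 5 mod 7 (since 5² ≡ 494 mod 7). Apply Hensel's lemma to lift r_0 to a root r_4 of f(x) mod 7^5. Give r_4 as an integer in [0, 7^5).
r_4 = 13081 (mod 16807)

Hensel's recurrence: r_{i+1} = r_i − f(r_i)·(f′(r_i))^{-1} mod 7^{i+2}, with f′(x) = 2x. Iterate:
  r_0 = 5 (mod 7)
  r_1 = 47 (mod 49)
  r_2 = 47 (mod 343)
  r_3 = 1076 (mod 2401)
  r_4 = 13081 (mod 16807)
Final: r_4 = 13081, and one checks f(r_4) ≡ 0 mod 7^5.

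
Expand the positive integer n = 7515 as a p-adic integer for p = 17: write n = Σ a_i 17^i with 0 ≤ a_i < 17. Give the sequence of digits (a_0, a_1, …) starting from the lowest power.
(a_0, a_1, …) = (1, 0, 9, 1)

Repeated division by 17 gives the digits low-to-high: 7515 = 1 + 9·17^2 + 1·17^3. Digit sequence: (1, 0, 9, 1).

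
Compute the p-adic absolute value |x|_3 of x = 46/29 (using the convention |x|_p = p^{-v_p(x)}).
|46/29|_3 = 1

Step 1 — compute v_3(x) by factoring powers of 3 out of the numerator and denominator: v_3(46/29) = 0. Step 2 — apply |x|_p = p^{-v_p(x)} = 3^{0} = 1.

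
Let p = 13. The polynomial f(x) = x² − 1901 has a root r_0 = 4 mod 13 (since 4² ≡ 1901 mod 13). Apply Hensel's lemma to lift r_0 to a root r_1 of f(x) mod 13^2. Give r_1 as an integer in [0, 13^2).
r_1 = 134 (mod 169)

Hensel's recurrence: r_{i+1} = r_i − f(r_i)·(f′(r_i))^{-1} mod 13^{i+2}, with f′(x) = 2x. Iterate:
  r_0 = 4 (mod 13)
  r_1 = 134 (mod 169)
Final: r_1 = 134, and one checks f(r_1) ≡ 0 mod 13^2.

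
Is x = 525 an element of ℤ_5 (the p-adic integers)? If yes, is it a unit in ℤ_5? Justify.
x ∈ ℤ_5 but not a unit; v_5(x) = 2 > 0

ℤ_5 = {x ∈ ℚ_5 : v_5(x) ≥ 0} and ℤ_5^× = {x ∈ ℤ_5 : v_5(x) = 0}. Here v_5(525) = v_5(num) − v_5(den) = 2; compare against these criteria.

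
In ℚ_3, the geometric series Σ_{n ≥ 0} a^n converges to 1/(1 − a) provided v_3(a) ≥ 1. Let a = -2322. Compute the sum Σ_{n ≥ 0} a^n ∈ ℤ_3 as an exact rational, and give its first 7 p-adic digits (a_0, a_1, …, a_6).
Σ a^n = 1/(1 − a) = 1/2323;  first 7 digits = (1, 0, 0, 1, 1, 2, 0)

v_3(a) = 3 ≥ 1, so the series converges in ℤ_3 to 1/(1 − a) = 1/(1 − (-2322)) = 1/2323. Expand this rational in ℤ_3: compute digits iteratively via d_i = x_i mod 3, x_{i+1} = (x_i − d_i)/3. The first 7 digits are (1, 0, 0, 1, 1, 2, 0).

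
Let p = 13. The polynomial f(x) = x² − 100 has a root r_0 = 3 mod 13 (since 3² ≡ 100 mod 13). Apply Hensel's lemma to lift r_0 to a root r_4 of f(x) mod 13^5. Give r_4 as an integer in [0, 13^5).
r_4 = 371283 (mod 371293)

Hensel's recurrence: r_{i+1} = r_i − f(r_i)·(f′(r_i))^{-1} mod 13^{i+2}, with f′(x) = 2x. Iterate:
  r_0 = 3 (mod 13)
  r_1 = 159 (mod 169)
  r_2 = 2187 (mod 2197)
  r_3 = 28551 (mod 28561)
  r_4 = 371283 (mod 371293)
Final: r_4 = 371283, and one checks f(r_4) ≡ 0 mod 13^5.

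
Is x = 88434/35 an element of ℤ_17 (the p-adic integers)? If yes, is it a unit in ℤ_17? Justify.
x ∈ ℤ_17 but not a unit; v_17(x) = 3 > 0

ℤ_17 = {x ∈ ℚ_17 : v_17(x) ≥ 0} and ℤ_17^× = {x ∈ ℤ_17 : v_17(x) = 0}. Here v_17(88434/35) = v_17(num) − v_17(den) = 3; compare against these criteria.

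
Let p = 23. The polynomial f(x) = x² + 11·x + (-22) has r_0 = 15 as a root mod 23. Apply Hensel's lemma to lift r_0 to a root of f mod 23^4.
r_3 = 155932 (mod 279841)

Hensel: r_{i+1} = r_i − f(r_i)·(f′(r_i))^{-1} mod 23^{i+2}, f′(x) = 2x + 11. Iterate:
  r_0 = 15 (mod 23)
  r_1 = 406 (mod 529)
  r_2 = 9928 (mod 12167)
  r_3 = 155932 (mod 279841)
Final: r = 155932 satisfies f(r) ≡ 0 mod 23^4.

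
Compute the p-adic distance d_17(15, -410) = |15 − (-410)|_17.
d_17(15, -410) = 1/17

Step 1 — x − y = 15 − (-410) = 425. Step 2 — v_17(425) = 1 (factor: 425 = (17^1 · 25); the sign does not affect v_p). Step 3 — |x − y|_17 = 17^{-1} = 1/17.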